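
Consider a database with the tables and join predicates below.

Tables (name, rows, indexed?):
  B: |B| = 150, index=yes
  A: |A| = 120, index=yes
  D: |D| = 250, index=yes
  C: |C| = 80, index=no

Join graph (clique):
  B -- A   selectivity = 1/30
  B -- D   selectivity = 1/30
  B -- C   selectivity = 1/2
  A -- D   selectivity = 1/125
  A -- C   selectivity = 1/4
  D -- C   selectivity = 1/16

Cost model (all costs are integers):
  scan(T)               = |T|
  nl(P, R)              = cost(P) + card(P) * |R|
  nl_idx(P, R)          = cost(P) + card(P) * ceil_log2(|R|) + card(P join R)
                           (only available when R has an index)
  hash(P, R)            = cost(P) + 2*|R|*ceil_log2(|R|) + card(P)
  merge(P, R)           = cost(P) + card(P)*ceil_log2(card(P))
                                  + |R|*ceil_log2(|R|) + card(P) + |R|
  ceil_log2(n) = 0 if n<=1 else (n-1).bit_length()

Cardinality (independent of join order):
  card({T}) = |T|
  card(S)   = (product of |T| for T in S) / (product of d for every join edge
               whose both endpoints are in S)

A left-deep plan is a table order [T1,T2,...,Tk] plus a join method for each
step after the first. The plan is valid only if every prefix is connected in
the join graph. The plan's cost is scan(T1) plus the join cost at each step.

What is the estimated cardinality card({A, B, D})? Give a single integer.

Tables in S: A(120), B(150), D(250)
Edges inside S: B-A(d=30), B-D(d=30), A-D(d=125)
numerator = 120 * 150 * 250 = 4500000
denominator = 30 * 30 * 125 = 112500
card(S) = 4500000 / 112500 = 40

40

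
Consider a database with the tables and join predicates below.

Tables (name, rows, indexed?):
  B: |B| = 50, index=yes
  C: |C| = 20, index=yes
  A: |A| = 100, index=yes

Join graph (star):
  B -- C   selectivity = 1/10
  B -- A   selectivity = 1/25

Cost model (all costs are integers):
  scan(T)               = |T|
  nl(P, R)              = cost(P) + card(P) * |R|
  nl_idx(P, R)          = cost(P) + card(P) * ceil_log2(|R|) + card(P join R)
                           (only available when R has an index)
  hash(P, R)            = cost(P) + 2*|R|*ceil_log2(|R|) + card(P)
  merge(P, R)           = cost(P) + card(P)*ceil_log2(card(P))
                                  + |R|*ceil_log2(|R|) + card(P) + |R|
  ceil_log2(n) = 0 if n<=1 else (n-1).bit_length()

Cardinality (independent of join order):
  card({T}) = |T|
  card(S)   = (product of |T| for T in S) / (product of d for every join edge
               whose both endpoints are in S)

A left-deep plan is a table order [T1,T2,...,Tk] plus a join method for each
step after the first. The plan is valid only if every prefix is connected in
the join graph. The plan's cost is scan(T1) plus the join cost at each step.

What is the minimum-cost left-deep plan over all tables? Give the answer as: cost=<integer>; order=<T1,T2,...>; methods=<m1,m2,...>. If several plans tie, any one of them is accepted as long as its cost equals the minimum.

Selinger DP (subsets sized 1..n):
  {B}: scan cost=50, card=50
  {C}: scan cost=20, card=20
  {A}: scan cost=100, card=100
  {BC}: card=100; try (B,nl_idx)→240, (C,hash)→300, (C,nl_idx)→400, (B,merge)→490, (C,merge)→520, (B,hash)→640 …(+2); best=240 via (B,nl_idx)
  {AB}: card=200; try (A,nl_idx)→600, (B,hash)→800, (B,nl_idx)→900, (A,merge)→1200, (B,merge)→1250, (A,hash)→1500 …(+2); best=600 via (A,nl_idx)
  {ABC}: card=400; try (C,hash)→1000, (A,nl_idx)→1340, (A,hash)→1740, (A,merge)→1840, (C,nl_idx)→2000, (C,merge)→2520 …(+2); best=1000 via (C,hash)

cost=1000; order=B,A,C; methods=nl_idx,hash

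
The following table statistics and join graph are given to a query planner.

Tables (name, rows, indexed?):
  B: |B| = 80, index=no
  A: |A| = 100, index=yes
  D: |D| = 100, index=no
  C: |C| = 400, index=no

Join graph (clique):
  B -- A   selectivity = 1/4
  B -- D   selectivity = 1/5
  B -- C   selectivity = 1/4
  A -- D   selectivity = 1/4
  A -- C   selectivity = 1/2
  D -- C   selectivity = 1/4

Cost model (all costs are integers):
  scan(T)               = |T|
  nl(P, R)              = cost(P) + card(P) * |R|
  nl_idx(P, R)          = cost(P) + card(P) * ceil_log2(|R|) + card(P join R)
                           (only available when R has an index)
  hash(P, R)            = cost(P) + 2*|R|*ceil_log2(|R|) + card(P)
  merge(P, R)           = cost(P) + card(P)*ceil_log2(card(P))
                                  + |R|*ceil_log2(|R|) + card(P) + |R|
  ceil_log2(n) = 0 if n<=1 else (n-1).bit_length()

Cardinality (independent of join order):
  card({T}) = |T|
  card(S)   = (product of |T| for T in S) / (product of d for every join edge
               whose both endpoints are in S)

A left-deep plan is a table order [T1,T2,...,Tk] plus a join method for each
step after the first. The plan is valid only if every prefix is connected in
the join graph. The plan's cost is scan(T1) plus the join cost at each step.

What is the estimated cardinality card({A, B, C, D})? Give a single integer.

Tables in S: A(100), B(80), C(400), D(100)
Edges inside S: B-A(d=4), B-D(d=5), B-C(d=4), A-D(d=4), A-C(d=2), D-C(d=4)
numerator = 100 * 80 * 400 * 100 = 320000000
denominator = 4 * 5 * 4 * 4 * 2 * 4 = 2560
card(S) = 320000000 / 2560 = 125000

125000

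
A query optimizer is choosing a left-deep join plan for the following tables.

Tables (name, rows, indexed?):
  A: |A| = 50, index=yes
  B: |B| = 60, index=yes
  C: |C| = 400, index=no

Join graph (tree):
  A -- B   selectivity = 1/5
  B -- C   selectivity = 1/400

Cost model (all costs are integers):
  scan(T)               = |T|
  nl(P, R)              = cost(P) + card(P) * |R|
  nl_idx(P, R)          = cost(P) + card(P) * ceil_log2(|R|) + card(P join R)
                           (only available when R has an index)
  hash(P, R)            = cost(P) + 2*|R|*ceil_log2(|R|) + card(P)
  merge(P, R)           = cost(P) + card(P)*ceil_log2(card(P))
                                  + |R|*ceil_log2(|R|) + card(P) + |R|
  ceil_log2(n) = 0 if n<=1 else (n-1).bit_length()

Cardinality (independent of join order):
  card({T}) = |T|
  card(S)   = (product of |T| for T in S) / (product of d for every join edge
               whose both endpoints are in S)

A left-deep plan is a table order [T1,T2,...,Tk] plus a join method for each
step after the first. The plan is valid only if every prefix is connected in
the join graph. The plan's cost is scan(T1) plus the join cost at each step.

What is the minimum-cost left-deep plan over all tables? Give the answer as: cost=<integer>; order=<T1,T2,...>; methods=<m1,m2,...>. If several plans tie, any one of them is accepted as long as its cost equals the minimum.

cost=2180; order=C,B,A; methods=hash,hash

Selinger DP (subsets sized 1..n):
  {A}: scan cost=50, card=50
  {B}: scan cost=60, card=60
  {C}: scan cost=400, card=400
  {AB}: card=600; try (A,hash)→720, (B,hash)→820, (B,merge)→820, (A,merge)→830, (B,nl_idx)→950, (A,nl_idx)→1020 …(+2); best=720 via (A,hash)
  {BC}: card=60; try (B,hash)→1520, (B,nl_idx)→2860, (C,merge)→4480, (B,merge)→4820, (C,hash)→7320, (C,nl)→24060 …(+1); best=1520 via (B,hash)
  {ABC}: card=600; try (A,hash)→2180, (A,merge)→2290, (A,nl_idx)→2480, (A,nl)→4520, (C,hash)→8520, (C,merge)→11320 …(+1); best=2180 via (A,hash)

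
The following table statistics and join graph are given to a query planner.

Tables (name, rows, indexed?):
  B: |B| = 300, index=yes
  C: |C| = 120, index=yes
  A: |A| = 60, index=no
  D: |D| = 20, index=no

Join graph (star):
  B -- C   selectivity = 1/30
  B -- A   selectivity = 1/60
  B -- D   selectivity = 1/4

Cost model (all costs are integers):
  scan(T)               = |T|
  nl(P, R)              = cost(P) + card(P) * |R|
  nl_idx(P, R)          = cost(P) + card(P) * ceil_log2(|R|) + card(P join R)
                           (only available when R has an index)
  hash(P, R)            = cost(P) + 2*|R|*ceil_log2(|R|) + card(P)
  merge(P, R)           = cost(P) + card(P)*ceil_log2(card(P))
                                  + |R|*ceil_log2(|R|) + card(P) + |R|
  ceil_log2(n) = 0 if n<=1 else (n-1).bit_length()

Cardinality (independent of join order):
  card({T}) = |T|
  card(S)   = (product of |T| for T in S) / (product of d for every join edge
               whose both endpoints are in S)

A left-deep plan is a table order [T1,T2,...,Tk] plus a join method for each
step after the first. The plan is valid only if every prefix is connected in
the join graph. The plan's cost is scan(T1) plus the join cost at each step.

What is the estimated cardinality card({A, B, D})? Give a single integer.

Tables in S: A(60), B(300), D(20)
Edges inside S: B-A(d=60), B-D(d=4)
numerator = 60 * 300 * 20 = 360000
denominator = 60 * 4 = 240
card(S) = 360000 / 240 = 1500

1500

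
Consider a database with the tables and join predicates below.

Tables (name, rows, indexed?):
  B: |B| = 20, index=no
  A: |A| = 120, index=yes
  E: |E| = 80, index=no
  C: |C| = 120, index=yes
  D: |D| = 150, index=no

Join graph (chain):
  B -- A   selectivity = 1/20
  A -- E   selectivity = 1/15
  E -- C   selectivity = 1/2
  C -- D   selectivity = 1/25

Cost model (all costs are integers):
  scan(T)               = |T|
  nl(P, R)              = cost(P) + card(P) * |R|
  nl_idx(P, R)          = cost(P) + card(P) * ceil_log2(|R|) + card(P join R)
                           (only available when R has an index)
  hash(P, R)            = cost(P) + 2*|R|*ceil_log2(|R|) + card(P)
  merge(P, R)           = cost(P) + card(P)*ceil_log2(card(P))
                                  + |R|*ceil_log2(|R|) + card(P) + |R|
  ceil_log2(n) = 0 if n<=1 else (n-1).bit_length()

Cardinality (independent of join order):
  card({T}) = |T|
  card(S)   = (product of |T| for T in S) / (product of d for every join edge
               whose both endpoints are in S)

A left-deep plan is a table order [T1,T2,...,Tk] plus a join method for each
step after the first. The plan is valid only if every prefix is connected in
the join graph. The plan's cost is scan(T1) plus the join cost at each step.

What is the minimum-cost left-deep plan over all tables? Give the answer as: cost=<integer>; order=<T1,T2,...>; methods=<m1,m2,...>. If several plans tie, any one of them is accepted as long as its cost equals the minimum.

Selinger DP (subsets sized 1..n):
  {B}: scan cost=20, card=20
  {A}: scan cost=120, card=120
  {E}: scan cost=80, card=80
  {C}: scan cost=120, card=120
  {D}: scan cost=150, card=150
  {AB}: card=120; try (A,nl_idx)→280, (B,hash)→440, (A,merge)→1100, (B,merge)→1200, (A,hash)→1720, (A,nl)→2420 …(+1); best=280 via (A,nl_idx)
  {AE}: card=640; try (A,nl_idx)→1280, (E,hash)→1360, (A,merge)→1680, (E,merge)→1720, (A,hash)→1840, (A,nl)→9680 …(+1); best=1280 via (A,nl_idx)
  {CE}: card=4800; try (E,hash)→1360, (C,merge)→1680, (E,merge)→1720, (C,hash)→1840, (C,nl_idx)→5440, (C,nl)→9680 …(+1); best=1360 via (E,hash)
  {CD}: card=720; try (C,nl_idx)→1920, (C,hash)→1980, (D,merge)→2430, (C,merge)→2460, (D,hash)→2640, (D,nl)→18120 …(+1); best=1920 via (C,nl_idx)
  {ABE}: card=640; try (E,hash)→1520, (E,merge)→1880, (B,hash)→2120, (B,merge)→8440, (E,nl)→9880, (B,nl)→14080; best=1520 via (E,hash)
  {ACE}: card=38400; try (C,hash)→3600, (A,hash)→7840, (C,merge)→9280, (C,nl_idx)→44160, (A,merge)→69520, (A,nl_idx)→73360 …(+2); best=3600 via (C,hash)
  {CDE}: card=28800; try (E,hash)→3760, (D,hash)→8560, (E,merge)→10480, (E,nl)→59520, (D,merge)→69910, (D,nl)→721360; best=3760 via (E,hash)
  {ABCE}: card=38400; try (C,hash)→3840, (C,merge)→9520, (B,hash)→42200, (C,nl_idx)→44400, (C,nl)→78320, (B,merge)→656520 …(+1); best=3840 via (C,hash)
  {ACDE}: card=230400; try (A,hash)→34240, (D,hash)→44400, (A,nl_idx)→435760, (A,merge)→465520, (D,merge)→657750, (A,nl)→3459760 …(+1); best=34240 via (A,hash)
  {ABCDE}: card=230400; try (D,hash)→44640, (B,hash)→264840, (D,merge)→657990, (B,merge)→4411960, (B,nl)→4642240, (D,nl)→5763840; best=44640 via (D,hash)

cost=44640; order=B,A,E,C,D; methods=nl_idx,hash,hash,hash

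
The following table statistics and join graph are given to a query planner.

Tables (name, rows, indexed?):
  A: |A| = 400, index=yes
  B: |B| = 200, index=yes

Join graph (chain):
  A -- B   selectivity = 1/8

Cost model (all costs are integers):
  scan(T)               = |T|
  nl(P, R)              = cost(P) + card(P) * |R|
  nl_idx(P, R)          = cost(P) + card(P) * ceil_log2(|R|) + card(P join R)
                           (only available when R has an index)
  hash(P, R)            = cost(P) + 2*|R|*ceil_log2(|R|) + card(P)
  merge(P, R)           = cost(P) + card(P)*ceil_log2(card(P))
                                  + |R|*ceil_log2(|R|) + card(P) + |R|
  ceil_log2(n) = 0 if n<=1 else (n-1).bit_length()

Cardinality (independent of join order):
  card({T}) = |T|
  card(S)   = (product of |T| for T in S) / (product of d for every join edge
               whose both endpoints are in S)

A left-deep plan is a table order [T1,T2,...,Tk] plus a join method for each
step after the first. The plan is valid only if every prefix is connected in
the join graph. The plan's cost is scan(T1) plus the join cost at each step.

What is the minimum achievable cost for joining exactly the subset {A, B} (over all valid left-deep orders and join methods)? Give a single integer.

4000

Selinger DP over subsets of {A,B}:
  {A}: scan cost=400, card=400
  {B}: scan cost=200, card=200
  {AB}: card=10000; try (B,hash)→4000, (A,merge)→6000, (B,merge)→6200, (A,hash)→7600, (A,nl_idx)→12000, (B,nl_idx)→13600 …(+2); best=4000 via (B,hash)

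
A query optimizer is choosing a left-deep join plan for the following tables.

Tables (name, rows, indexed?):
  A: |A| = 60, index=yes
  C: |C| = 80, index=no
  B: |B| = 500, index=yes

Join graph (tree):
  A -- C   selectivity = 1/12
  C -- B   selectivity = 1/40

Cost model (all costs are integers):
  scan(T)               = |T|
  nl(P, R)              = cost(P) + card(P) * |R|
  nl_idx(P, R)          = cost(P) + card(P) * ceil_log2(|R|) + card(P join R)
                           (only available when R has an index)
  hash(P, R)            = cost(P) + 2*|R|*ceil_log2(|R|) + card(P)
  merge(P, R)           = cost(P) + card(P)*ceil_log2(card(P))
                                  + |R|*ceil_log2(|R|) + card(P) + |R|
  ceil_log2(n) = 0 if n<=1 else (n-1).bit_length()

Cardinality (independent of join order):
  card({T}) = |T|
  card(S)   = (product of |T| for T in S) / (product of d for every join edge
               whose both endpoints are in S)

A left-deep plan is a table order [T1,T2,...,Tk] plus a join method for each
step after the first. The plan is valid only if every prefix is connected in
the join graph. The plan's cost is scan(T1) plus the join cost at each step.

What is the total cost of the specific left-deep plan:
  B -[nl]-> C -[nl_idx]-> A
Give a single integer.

step 1: scan B: cost=500, card=500
step 2: join C via nl
    card(P join C) = 500*80/(40) = 1000
    cost = 500 + 500*80 = 40500
step 3: join A via nl_idx
    card(P join A) = 1000*60/(12) = 5000
    cost = 40500 + 1000*6 + 5000 = 51500

51500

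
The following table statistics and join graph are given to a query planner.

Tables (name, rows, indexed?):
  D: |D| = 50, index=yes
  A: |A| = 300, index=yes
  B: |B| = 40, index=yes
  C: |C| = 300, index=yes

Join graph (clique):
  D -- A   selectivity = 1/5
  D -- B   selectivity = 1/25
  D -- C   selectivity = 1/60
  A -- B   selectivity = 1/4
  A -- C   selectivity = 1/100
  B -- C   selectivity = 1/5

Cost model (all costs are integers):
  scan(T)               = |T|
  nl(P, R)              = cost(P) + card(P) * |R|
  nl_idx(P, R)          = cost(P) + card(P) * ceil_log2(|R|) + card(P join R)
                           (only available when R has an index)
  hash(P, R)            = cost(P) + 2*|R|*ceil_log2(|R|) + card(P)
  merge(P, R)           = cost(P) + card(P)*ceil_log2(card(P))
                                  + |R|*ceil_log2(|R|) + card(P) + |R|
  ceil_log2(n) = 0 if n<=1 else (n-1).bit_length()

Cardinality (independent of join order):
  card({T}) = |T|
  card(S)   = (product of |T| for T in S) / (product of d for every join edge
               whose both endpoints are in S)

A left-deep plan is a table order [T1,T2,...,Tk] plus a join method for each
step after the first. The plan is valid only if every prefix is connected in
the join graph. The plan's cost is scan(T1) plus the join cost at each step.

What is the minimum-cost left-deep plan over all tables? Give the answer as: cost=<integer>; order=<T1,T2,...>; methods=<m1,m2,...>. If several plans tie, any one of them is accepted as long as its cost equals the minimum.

Selinger DP (subsets sized 1..n):
  {D}: scan cost=50, card=50
  {A}: scan cost=300, card=300
  {B}: scan cost=40, card=40
  {C}: scan cost=300, card=300
  {AD}: card=3000; try (D,hash)→1200, (A,merge)→3400, (A,nl_idx)→3500, (D,merge)→3650, (D,nl_idx)→5100, (A,hash)→5500 …(+2); best=1200 via (D,hash)
  {BD}: card=80; try (D,nl_idx)→360, (B,nl_idx)→430, (B,hash)→580, (D,merge)→670, (D,hash)→680, (B,merge)→680 …(+2); best=360 via (D,nl_idx)
  {CD}: card=250; try (C,nl_idx)→750, (D,hash)→1200, (D,nl_idx)→2350, (C,merge)→3400, (D,merge)→3650, (C,hash)→5500 …(+2); best=750 via (C,nl_idx)
  {AB}: card=3000; try (B,hash)→1080, (A,merge)→3320, (A,nl_idx)→3400, (B,merge)→3580, (B,nl_idx)→5100, (A,hash)→5480 …(+2); best=1080 via (B,hash)
  {AC}: card=900; try (C,nl_idx)→3900, (A,nl_idx)→3900, (C,hash)→6000, (A,hash)→6000, (C,merge)→6300, (A,merge)→6300 …(+2); best=3900 via (C,nl_idx)
  {BC}: card=2400; try (B,hash)→1080, (C,nl_idx)→2800, (C,merge)→3320, (B,merge)→3580, (B,nl_idx)→4500, (C,hash)→5480 …(+2); best=1080 via (B,hash)
  {ABD}: card=1200; try (A,nl_idx)→2280, (A,merge)→4000, (D,hash)→4680, (B,hash)→4680, (A,hash)→5840, (D,nl_idx)→20280 …(+6); best=2280 via (A,nl_idx)
  {ACD}: card=150; try (A,nl_idx)→3150, (D,hash)→5400, (A,merge)→6000, (A,hash)→6400, (D,nl_idx)→9450, (C,hash)→9600 …(+6); best=3150 via (A,nl_idx)
  {BCD}: card=80; try (C,nl_idx)→1160, (B,hash)→1480, (B,nl_idx)→2330, (B,merge)→3280, (C,merge)→4000, (D,hash)→4080 …(+6); best=1160 via (C,nl_idx)
  {ABC}: card=1800; try (B,hash)→5280, (A,hash)→8880, (C,hash)→9480, (B,nl_idx)→11100, (B,merge)→14080, (A,nl_idx)→24480 …(+6); best=5280 via (B,hash)
  {ABCD}: card=12; try (A,nl_idx)→1892, (B,hash)→3780, (B,nl_idx)→4062, (B,merge)→4780, (A,merge)→4800, (A,hash)→6640 …(+10); best=1892 via (A,nl_idx)

cost=1892; order=B,D,C,A; methods=nl_idx,nl_idx,nl_idx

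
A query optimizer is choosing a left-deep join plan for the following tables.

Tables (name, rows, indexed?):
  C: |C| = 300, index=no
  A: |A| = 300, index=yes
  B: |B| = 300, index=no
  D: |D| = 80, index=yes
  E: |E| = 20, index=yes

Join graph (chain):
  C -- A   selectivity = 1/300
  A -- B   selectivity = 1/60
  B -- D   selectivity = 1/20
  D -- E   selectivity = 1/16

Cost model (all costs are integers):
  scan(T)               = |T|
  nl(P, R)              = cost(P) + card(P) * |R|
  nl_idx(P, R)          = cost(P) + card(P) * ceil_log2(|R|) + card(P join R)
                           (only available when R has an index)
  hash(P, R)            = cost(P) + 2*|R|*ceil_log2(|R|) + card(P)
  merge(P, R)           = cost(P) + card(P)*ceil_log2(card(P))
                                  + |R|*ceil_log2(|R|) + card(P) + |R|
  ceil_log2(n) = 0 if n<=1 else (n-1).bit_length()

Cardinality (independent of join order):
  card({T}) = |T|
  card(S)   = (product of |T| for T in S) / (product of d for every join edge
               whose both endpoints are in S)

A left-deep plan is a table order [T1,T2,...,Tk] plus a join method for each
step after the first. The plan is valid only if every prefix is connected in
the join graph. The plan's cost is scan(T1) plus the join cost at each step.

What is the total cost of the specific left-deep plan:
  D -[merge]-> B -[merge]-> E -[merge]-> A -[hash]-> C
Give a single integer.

step 1: scan D: cost=80, card=80
step 2: join B via merge
    card(P join B) = 80*300/(20) = 1200
    cost = 80 + 80*7 + 300*9 + 80 + 300 = 3720
step 3: join E via merge
    card(P join E) = 1200*20/(16) = 1500
    cost = 3720 + 1200*11 + 20*5 + 1200 + 20 = 18240
step 4: join A via merge
    card(P join A) = 1500*300/(60) = 7500
    cost = 18240 + 1500*11 + 300*9 + 1500 + 300 = 39240
step 5: join C via hash
    card(P join C) = 7500*300/(300) = 7500
    cost = 39240 + 2*300*9 + 7500 = 52140

52140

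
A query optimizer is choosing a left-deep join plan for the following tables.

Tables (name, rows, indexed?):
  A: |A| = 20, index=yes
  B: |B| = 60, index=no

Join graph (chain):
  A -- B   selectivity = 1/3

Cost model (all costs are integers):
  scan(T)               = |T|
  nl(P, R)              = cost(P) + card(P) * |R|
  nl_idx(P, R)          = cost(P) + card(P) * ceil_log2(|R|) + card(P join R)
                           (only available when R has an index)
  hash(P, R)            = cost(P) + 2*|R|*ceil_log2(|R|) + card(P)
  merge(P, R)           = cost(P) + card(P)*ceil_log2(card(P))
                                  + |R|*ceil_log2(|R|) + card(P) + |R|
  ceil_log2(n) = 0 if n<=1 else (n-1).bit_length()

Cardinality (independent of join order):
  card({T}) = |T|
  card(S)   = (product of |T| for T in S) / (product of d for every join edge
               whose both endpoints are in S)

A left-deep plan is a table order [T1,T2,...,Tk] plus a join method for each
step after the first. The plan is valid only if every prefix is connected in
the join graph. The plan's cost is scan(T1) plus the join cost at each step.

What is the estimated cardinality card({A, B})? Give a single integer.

Tables in S: A(20), B(60)
Edges inside S: A-B(d=3)
numerator = 20 * 60 = 1200
denominator = 3 = 3
card(S) = 1200 / 3 = 400

400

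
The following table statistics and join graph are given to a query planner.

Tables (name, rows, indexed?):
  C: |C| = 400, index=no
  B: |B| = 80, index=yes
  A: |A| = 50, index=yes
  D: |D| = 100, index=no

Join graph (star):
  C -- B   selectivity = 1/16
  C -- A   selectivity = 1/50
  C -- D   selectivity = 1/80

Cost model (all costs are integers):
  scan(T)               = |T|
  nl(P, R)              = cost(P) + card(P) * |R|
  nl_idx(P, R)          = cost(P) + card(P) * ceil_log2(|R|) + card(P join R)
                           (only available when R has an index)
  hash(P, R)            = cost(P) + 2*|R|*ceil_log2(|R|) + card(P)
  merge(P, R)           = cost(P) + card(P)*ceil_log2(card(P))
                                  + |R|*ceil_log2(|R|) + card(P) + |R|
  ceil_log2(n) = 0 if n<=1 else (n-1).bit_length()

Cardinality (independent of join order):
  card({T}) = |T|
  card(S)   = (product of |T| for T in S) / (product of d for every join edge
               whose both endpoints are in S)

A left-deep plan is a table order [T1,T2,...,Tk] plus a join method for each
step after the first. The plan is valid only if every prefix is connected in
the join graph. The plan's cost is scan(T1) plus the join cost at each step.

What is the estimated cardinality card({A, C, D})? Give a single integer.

Tables in S: A(50), C(400), D(100)
Edges inside S: C-A(d=50), C-D(d=80)
numerator = 50 * 400 * 100 = 2000000
denominator = 50 * 80 = 4000
card(S) = 2000000 / 4000 = 500

500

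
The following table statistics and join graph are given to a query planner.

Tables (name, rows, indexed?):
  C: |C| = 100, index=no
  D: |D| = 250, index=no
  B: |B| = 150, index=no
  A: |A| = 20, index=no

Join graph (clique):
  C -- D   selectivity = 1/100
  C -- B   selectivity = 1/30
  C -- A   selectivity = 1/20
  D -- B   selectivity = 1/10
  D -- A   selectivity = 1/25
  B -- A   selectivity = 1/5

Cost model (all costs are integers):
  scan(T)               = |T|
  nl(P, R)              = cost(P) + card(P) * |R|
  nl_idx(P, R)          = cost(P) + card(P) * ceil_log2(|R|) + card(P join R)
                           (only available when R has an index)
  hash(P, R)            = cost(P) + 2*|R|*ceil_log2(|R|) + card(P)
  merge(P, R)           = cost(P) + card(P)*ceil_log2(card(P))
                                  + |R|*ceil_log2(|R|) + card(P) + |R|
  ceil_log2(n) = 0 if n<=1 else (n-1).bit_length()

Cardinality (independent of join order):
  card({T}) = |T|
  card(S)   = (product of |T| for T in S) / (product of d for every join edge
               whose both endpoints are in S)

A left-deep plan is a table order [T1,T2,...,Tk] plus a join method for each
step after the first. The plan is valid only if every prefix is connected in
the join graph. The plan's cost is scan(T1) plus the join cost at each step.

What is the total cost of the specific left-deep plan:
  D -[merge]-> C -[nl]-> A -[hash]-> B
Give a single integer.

step 1: scan D: cost=250, card=250
step 2: join C via merge
    card(P join C) = 250*100/(100) = 250
    cost = 250 + 250*8 + 100*7 + 250 + 100 = 3300
step 3: join A via nl
    card(P join A) = 250*20/(20*25) = 10
    cost = 3300 + 250*20 = 8300
step 4: join B via hash
    card(P join B) = 10*150/(30*10*5) = 1
    cost = 8300 + 2*150*8 + 10 = 10710

10710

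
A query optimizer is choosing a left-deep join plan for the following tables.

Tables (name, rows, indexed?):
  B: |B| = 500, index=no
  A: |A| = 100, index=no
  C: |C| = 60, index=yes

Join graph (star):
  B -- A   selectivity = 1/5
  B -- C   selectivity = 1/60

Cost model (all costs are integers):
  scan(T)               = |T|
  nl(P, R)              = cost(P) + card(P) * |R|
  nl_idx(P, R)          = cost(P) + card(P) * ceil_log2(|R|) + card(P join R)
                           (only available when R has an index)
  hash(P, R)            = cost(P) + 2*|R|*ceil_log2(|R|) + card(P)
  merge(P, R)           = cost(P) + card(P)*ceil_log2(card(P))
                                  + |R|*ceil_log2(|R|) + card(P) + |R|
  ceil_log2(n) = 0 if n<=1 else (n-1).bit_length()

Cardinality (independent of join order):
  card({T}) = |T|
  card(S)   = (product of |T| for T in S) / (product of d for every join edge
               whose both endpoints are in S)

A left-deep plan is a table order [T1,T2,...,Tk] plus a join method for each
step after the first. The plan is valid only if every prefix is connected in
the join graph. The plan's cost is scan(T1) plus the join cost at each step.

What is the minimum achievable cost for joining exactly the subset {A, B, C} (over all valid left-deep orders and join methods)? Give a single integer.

3620

Selinger DP over subsets of {A,B,C}:
  {B}: scan cost=500, card=500
  {A}: scan cost=100, card=100
  {C}: scan cost=60, card=60
  {AB}: card=10000; try (A,hash)→2400, (B,merge)→5900, (A,merge)→6300, (B,hash)→9200, (B,nl)→50100, (A,nl)→50500; best=2400 via (A,hash)
  {BC}: card=500; try (C,hash)→1720, (C,nl_idx)→4000, (B,merge)→5480, (C,merge)→5920, (B,hash)→9120, (B,nl)→30060 …(+1); best=1720 via (C,hash)
  {ABC}: card=10000; try (A,hash)→3620, (A,merge)→7520, (C,hash)→13120, (A,nl)→51720, (C,nl_idx)→72400, (C,merge)→152820 …(+1); best=3620 via (A,hash)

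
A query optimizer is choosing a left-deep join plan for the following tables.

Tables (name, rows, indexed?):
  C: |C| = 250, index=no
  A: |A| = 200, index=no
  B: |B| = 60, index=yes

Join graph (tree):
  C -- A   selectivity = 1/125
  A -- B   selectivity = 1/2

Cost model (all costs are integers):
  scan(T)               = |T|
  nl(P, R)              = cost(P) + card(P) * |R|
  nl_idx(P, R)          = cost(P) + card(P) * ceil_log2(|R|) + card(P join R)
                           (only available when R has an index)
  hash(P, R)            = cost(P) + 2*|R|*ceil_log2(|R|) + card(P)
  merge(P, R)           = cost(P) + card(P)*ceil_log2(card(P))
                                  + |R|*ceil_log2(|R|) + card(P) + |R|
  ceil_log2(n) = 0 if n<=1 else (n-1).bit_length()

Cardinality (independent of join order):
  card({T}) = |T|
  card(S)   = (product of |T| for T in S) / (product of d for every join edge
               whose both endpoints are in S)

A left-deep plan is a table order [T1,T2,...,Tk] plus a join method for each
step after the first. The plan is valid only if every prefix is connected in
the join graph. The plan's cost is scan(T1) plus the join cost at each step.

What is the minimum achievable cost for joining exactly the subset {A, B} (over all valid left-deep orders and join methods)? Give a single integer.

Selinger DP over subsets of {A,B}:
  {A}: scan cost=200, card=200
  {B}: scan cost=60, card=60
  {AB}: card=6000; try (B,hash)→1120, (A,merge)→2280, (B,merge)→2420, (A,hash)→3320, (B,nl_idx)→7400, (A,nl)→12060 …(+1); best=1120 via (B,hash)

1120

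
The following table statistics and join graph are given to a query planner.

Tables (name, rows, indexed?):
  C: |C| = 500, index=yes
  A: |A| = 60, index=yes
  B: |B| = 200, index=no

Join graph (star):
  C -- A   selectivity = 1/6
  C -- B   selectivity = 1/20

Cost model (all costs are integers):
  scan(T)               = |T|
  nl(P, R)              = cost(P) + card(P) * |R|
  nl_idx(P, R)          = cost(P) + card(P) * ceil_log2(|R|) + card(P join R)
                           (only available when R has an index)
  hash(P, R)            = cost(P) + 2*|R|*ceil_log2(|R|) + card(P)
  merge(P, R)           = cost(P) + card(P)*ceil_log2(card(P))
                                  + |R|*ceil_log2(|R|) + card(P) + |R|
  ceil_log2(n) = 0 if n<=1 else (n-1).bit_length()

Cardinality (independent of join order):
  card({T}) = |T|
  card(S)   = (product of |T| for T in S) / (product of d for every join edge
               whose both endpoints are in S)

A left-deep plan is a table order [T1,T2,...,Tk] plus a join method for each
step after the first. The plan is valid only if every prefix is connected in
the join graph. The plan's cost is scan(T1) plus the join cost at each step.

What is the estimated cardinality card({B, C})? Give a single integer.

Tables in S: B(200), C(500)
Edges inside S: C-B(d=20)
numerator = 200 * 500 = 100000
denominator = 20 = 20
card(S) = 100000 / 20 = 5000

5000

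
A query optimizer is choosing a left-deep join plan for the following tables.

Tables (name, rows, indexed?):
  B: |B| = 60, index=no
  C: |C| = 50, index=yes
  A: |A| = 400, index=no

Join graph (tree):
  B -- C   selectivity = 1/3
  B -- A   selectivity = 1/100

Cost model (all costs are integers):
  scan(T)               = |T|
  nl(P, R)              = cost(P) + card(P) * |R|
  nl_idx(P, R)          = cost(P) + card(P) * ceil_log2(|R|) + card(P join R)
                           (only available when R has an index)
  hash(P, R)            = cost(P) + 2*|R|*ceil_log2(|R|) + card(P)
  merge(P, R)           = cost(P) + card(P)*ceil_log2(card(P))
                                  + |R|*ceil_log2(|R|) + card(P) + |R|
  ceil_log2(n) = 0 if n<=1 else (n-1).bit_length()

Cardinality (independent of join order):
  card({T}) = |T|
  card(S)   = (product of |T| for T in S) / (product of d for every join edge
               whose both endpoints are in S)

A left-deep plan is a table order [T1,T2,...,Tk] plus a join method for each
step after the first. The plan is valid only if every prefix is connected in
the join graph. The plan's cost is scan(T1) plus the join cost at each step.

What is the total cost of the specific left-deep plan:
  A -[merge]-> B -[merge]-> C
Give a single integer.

step 1: scan A: cost=400, card=400
step 2: join B via merge
    card(P join B) = 400*60/(100) = 240
    cost = 400 + 400*9 + 60*6 + 400 + 60 = 4820
step 3: join C via merge
    card(P join C) = 240*50/(3) = 4000
    cost = 4820 + 240*8 + 50*6 + 240 + 50 = 7330

7330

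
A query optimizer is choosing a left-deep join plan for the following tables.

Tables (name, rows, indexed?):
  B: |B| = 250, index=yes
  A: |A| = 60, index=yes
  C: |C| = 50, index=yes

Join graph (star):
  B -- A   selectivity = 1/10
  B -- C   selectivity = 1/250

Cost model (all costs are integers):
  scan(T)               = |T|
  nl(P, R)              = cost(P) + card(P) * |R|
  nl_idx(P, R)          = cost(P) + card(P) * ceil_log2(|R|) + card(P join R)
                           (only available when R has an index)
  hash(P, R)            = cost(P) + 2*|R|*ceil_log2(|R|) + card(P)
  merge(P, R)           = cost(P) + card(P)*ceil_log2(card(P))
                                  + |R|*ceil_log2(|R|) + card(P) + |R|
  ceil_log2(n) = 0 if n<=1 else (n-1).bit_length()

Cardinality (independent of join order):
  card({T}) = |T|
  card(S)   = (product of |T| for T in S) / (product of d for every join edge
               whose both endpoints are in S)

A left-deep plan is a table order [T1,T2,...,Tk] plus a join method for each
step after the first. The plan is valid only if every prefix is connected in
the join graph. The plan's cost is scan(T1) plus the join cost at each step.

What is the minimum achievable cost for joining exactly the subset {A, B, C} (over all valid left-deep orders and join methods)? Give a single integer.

Selinger DP over subsets of {A,B,C}:
  {B}: scan cost=250, card=250
  {A}: scan cost=60, card=60
  {C}: scan cost=50, card=50
  {AB}: card=1500; try (A,hash)→1220, (B,nl_idx)→2040, (B,merge)→2730, (A,merge)→2920, (A,nl_idx)→3250, (B,hash)→4120 …(+2); best=1220 via (A,hash)
  {BC}: card=50; try (B,nl_idx)→500, (C,hash)→1100, (C,nl_idx)→1800, (B,merge)→2650, (C,merge)→2850, (B,hash)→4100 …(+2); best=500 via (B,nl_idx)
  {ABC}: card=300; try (A,nl_idx)→1100, (A,hash)→1270, (A,merge)→1270, (C,hash)→3320, (A,nl)→3500, (C,nl_idx)→10520 …(+2); best=1100 via (A,nl_idx)

1100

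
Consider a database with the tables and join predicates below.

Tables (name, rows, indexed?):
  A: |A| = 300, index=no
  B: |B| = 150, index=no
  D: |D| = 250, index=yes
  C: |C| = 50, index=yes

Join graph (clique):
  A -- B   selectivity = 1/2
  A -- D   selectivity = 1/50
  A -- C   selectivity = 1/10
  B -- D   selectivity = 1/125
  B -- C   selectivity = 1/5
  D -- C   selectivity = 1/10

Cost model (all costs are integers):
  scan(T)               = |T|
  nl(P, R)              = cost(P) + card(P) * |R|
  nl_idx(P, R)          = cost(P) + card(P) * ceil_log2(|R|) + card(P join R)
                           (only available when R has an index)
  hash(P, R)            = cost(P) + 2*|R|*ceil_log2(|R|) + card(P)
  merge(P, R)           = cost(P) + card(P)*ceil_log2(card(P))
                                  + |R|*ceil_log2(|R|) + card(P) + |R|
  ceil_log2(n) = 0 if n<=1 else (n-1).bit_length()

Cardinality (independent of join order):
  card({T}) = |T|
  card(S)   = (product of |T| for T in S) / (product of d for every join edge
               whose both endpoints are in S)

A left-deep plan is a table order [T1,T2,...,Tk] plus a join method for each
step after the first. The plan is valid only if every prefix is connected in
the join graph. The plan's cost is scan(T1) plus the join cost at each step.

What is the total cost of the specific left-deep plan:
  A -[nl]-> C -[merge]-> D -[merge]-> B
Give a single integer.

step 1: scan A: cost=300, card=300
step 2: join C via nl
    card(P join C) = 300*50/(10) = 1500
    cost = 300 + 300*50 = 15300
step 3: join D via merge
    card(P join D) = 1500*250/(50*10) = 750
    cost = 15300 + 1500*11 + 250*8 + 1500 + 250 = 35550
step 4: join B via merge
    card(P join B) = 750*150/(2*125*5) = 90
    cost = 35550 + 750*10 + 150*8 + 750 + 150 = 45150

45150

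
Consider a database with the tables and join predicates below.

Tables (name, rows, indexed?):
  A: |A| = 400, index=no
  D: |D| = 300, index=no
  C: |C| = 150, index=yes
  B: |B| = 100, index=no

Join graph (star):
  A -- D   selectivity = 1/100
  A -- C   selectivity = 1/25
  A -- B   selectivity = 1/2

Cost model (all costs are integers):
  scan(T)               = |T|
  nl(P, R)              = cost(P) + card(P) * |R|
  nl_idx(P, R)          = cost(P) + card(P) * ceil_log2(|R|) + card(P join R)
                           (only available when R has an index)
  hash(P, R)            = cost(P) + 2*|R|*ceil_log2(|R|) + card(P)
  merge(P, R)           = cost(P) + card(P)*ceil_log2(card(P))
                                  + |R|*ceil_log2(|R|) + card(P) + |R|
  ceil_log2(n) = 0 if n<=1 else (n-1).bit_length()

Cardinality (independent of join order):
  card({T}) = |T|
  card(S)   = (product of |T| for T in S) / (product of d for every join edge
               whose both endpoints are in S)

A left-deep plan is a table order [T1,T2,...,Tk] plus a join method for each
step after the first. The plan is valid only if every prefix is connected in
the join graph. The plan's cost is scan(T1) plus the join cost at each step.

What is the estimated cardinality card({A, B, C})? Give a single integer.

Tables in S: A(400), B(100), C(150)
Edges inside S: A-C(d=25), A-B(d=2)
numerator = 400 * 100 * 150 = 6000000
denominator = 25 * 2 = 50
card(S) = 6000000 / 50 = 120000

120000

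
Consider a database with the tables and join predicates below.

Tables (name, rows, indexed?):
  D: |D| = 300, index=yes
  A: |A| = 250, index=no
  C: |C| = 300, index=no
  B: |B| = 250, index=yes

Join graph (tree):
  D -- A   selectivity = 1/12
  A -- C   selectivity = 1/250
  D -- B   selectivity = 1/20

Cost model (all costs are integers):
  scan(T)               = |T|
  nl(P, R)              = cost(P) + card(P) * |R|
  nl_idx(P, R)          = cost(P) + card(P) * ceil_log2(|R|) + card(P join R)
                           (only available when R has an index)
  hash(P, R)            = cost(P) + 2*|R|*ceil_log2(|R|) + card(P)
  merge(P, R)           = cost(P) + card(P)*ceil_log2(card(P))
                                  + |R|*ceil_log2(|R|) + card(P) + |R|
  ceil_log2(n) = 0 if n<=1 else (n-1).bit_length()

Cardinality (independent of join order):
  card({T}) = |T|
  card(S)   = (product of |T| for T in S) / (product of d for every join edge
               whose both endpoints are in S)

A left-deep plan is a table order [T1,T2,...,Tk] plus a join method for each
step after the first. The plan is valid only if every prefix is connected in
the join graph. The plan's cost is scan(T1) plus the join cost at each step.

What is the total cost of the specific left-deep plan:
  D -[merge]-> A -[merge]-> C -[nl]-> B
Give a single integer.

step 1: scan D: cost=300, card=300
step 2: join A via merge
    card(P join A) = 300*250/(12) = 6250
    cost = 300 + 300*9 + 250*8 + 300 + 250 = 5550
step 3: join C via merge
    card(P join C) = 6250*300/(250) = 7500
    cost = 5550 + 6250*13 + 300*9 + 6250 + 300 = 96050
step 4: join B via nl
    card(P join B) = 7500*250/(20) = 93750
    cost = 96050 + 7500*250 = 1971050

1971050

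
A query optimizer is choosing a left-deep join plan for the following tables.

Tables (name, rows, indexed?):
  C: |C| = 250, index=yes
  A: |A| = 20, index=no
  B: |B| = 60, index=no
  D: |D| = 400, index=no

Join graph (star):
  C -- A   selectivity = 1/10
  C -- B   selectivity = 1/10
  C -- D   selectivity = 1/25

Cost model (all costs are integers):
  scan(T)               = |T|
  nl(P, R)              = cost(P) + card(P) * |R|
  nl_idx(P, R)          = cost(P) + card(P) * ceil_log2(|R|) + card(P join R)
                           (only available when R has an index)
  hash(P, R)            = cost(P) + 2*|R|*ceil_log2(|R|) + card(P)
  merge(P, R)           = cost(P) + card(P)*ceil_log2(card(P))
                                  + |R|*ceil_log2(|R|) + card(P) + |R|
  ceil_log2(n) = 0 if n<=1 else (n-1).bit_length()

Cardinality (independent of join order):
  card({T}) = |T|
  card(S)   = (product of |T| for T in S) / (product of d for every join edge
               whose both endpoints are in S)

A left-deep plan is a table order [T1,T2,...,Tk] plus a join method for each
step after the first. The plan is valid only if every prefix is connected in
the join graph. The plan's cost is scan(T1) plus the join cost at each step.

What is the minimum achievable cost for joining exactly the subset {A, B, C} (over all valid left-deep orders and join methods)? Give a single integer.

Selinger DP over subsets of {A,B,C}:
  {C}: scan cost=250, card=250
  {A}: scan cost=20, card=20
  {B}: scan cost=60, card=60
  {AC}: card=500; try (C,nl_idx)→680, (A,hash)→700, (C,merge)→2390, (A,merge)→2620, (C,hash)→4040, (C,nl)→5020 …(+1); best=680 via (C,nl_idx)
  {BC}: card=1500; try (B,hash)→1220, (C,nl_idx)→2040, (C,merge)→2730, (B,merge)→2920, (C,hash)→4120, (C,nl)→15060 …(+1); best=1220 via (B,hash)
  {ABC}: card=3000; try (B,hash)→1900, (A,hash)→2920, (B,merge)→6100, (A,merge)→19340, (B,nl)→30680, (A,nl)→31220; best=1900 via (B,hash)

1900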